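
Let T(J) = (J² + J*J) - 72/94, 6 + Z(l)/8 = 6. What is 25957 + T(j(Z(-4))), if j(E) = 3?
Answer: 1220789/47 ≈ 25974.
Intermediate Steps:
Z(l) = 0 (Z(l) = -48 + 8*6 = -48 + 48 = 0)
T(J) = -36/47 + 2*J² (T(J) = (J² + J²) - 72*1/94 = 2*J² - 36/47 = -36/47 + 2*J²)
25957 + T(j(Z(-4))) = 25957 + (-36/47 + 2*3²) = 25957 + (-36/47 + 2*9) = 25957 + (-36/47 + 18) = 25957 + 810/47 = 1220789/47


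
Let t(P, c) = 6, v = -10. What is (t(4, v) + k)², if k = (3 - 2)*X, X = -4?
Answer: 4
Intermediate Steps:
k = -4 (k = (3 - 2)*(-4) = 1*(-4) = -4)
(t(4, v) + k)² = (6 - 4)² = 2² = 4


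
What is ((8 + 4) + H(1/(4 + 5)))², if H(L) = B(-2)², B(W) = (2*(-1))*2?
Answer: 784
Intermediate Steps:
B(W) = -4 (B(W) = -2*2 = -4)
H(L) = 16 (H(L) = (-4)² = 16)
((8 + 4) + H(1/(4 + 5)))² = ((8 + 4) + 16)² = (12 + 16)² = 28² = 784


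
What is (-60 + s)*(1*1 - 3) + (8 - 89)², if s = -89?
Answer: 6859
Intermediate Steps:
(-60 + s)*(1*1 - 3) + (8 - 89)² = (-60 - 89)*(1*1 - 3) + (8 - 89)² = -149*(1 - 3) + (-81)² = -149*(-2) + 6561 = 298 + 6561 = 6859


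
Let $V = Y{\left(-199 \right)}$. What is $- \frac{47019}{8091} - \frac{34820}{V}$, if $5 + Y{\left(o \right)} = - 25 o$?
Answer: $- \frac{17180435}{1340409} \approx -12.817$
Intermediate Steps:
$Y{\left(o \right)} = -5 - 25 o$
$V = 4970$ ($V = -5 - -4975 = -5 + 4975 = 4970$)
$- \frac{47019}{8091} - \frac{34820}{V} = - \frac{47019}{8091} - \frac{34820}{4970} = \left(-47019\right) \frac{1}{8091} - \frac{3482}{497} = - \frac{15673}{2697} - \frac{3482}{497} = - \frac{17180435}{1340409}$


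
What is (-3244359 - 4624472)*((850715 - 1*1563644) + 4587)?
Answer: 5573823488202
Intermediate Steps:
(-3244359 - 4624472)*((850715 - 1*1563644) + 4587) = -7868831*((850715 - 1563644) + 4587) = -7868831*(-712929 + 4587) = -7868831*(-708342) = 5573823488202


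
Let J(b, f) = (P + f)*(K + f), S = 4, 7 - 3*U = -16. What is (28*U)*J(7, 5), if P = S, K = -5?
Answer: 0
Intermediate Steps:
U = 23/3 (U = 7/3 - ⅓*(-16) = 7/3 + 16/3 = 23/3 ≈ 7.6667)
P = 4
J(b, f) = (-5 + f)*(4 + f) (J(b, f) = (4 + f)*(-5 + f) = (-5 + f)*(4 + f))
(28*U)*J(7, 5) = (28*(23/3))*(-20 + 5² - 1*5) = 644*(-20 + 25 - 5)/3 = (644/3)*0 = 0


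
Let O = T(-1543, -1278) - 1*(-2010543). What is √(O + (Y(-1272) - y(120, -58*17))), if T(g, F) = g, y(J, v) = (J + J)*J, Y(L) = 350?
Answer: 5*√79222 ≈ 1407.3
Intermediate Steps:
y(J, v) = 2*J² (y(J, v) = (2*J)*J = 2*J²)
O = 2009000 (O = -1543 - 1*(-2010543) = -1543 + 2010543 = 2009000)
√(O + (Y(-1272) - y(120, -58*17))) = √(2009000 + (350 - 2*120²)) = √(2009000 + (350 - 2*14400)) = √(2009000 + (350 - 1*28800)) = √(2009000 + (350 - 28800)) = √(2009000 - 28450) = √1980550 = 5*√79222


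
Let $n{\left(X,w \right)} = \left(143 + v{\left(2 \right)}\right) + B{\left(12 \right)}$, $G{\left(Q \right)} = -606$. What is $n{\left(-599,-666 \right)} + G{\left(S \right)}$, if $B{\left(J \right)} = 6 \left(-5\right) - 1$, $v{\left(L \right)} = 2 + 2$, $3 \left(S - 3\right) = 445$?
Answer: $-490$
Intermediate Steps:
$S = \frac{454}{3}$ ($S = 3 + \frac{1}{3} \cdot 445 = 3 + \frac{445}{3} = \frac{454}{3} \approx 151.33$)
$v{\left(L \right)} = 4$
$B{\left(J \right)} = -31$ ($B{\left(J \right)} = -30 - 1 = -31$)
$n{\left(X,w \right)} = 116$ ($n{\left(X,w \right)} = \left(143 + 4\right) - 31 = 147 - 31 = 116$)
$n{\left(-599,-666 \right)} + G{\left(S \right)} = 116 - 606 = -490$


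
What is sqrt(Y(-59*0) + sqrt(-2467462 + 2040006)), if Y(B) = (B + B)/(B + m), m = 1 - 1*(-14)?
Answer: 2*(-6679)**(1/4)*sqrt(2) ≈ 18.08 + 18.08*I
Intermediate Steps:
m = 15 (m = 1 + 14 = 15)
Y(B) = 2*B/(15 + B) (Y(B) = (B + B)/(B + 15) = (2*B)/(15 + B) = 2*B/(15 + B))
sqrt(Y(-59*0) + sqrt(-2467462 + 2040006)) = sqrt(2*(-59*0)/(15 - 59*0) + sqrt(-2467462 + 2040006)) = sqrt(2*0/(15 + 0) + sqrt(-427456)) = sqrt(2*0/15 + 8*I*sqrt(6679)) = sqrt(2*0*(1/15) + 8*I*sqrt(6679)) = sqrt(0 + 8*I*sqrt(6679)) = sqrt(8*I*sqrt(6679)) = 2*sqrt(2)*6679**(1/4)*sqrt(I)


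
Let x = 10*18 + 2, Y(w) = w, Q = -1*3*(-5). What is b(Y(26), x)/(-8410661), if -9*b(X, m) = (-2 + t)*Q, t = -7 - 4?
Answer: -65/25231983 ≈ -2.5761e-6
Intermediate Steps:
Q = 15 (Q = -3*(-5) = 15)
x = 182 (x = 180 + 2 = 182)
t = -11
b(X, m) = 65/3 (b(X, m) = -(-2 - 11)*15/9 = -(-13)*15/9 = -⅑*(-195) = 65/3)
b(Y(26), x)/(-8410661) = (65/3)/(-8410661) = (65/3)*(-1/8410661) = -65/25231983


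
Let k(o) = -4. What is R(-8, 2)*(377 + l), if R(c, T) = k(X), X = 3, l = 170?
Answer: -2188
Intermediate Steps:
R(c, T) = -4
R(-8, 2)*(377 + l) = -4*(377 + 170) = -4*547 = -2188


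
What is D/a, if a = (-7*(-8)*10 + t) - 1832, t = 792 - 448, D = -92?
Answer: 23/232 ≈ 0.099138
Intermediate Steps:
t = 344
a = -928 (a = (-7*(-8)*10 + 344) - 1832 = (56*10 + 344) - 1832 = (560 + 344) - 1832 = 904 - 1832 = -928)
D/a = -92/(-928) = -92*(-1/928) = 23/232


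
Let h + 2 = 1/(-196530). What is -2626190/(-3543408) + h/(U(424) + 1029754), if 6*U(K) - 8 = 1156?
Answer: 1845766121663999/2490421324293540 ≈ 0.74115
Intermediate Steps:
h = -393061/196530 (h = -2 + 1/(-196530) = -2 - 1/196530 = -393061/196530 ≈ -2.0000)
U(K) = 194 (U(K) = 4/3 + (⅙)*1156 = 4/3 + 578/3 = 194)
-2626190/(-3543408) + h/(U(424) + 1029754) = -2626190/(-3543408) - 393061/(196530*(194 + 1029754)) = -2626190*(-1/3543408) - 393061/196530/1029948 = 1313095/1771704 - 393061/196530*1/1029948 = 1313095/1771704 - 393061/202415680440 = 1845766121663999/2490421324293540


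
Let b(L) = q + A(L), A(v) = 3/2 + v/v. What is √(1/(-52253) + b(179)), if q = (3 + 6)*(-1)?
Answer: I*√70989985246/104506 ≈ 2.5495*I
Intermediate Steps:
A(v) = 5/2 (A(v) = 3*(½) + 1 = 3/2 + 1 = 5/2)
q = -9 (q = 9*(-1) = -9)
b(L) = -13/2 (b(L) = -9 + 5/2 = -13/2)
√(1/(-52253) + b(179)) = √(1/(-52253) - 13/2) = √(-1/52253 - 13/2) = √(-679291/104506) = I*√70989985246/104506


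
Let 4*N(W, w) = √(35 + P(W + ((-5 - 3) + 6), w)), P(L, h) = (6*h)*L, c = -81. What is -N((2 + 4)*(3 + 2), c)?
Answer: -7*I*√277/4 ≈ -29.126*I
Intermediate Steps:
P(L, h) = 6*L*h
N(W, w) = √(35 + 6*w*(-2 + W))/4 (N(W, w) = √(35 + 6*(W + ((-5 - 3) + 6))*w)/4 = √(35 + 6*(W + (-8 + 6))*w)/4 = √(35 + 6*(W - 2)*w)/4 = √(35 + 6*(-2 + W)*w)/4 = √(35 + 6*w*(-2 + W))/4)
-N((2 + 4)*(3 + 2), c) = -√(35 + 6*(-81)*(-2 + (2 + 4)*(3 + 2)))/4 = -√(35 + 6*(-81)*(-2 + 6*5))/4 = -√(35 + 6*(-81)*(-2 + 30))/4 = -√(35 + 6*(-81)*28)/4 = -√(35 - 13608)/4 = -√(-13573)/4 = -7*I*√277/4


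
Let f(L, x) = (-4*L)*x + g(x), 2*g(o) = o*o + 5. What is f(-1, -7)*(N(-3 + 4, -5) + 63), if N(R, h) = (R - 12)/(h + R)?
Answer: -263/4 ≈ -65.750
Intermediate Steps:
N(R, h) = (-12 + R)/(R + h)
g(o) = 5/2 + o**2/2 (g(o) = (o*o + 5)/2 = (o**2 + 5)/2 = (5 + o**2)/2 = 5/2 + o**2/2)
f(L, x) = 5/2 + x**2/2 - 4*L*x (f(L, x) = (-4*L)*x + (5/2 + x**2/2) = -4*L*x + (5/2 + x**2/2) = 5/2 + x**2/2 - 4*L*x)
f(-1, -7)*(N(-3 + 4, -5) + 63) = (5/2 + (1/2)*(-7)**2 - 4*(-1)*(-7))*((-12 + (-3 + 4))/((-3 + 4) - 5) + 63) = (5/2 + (1/2)*49 - 28)*((-12 + 1)/(1 - 5) + 63) = (5/2 + 49/2 - 28)*(-11/(-4) + 63) = -(-1/4*(-11) + 63) = -(11/4 + 63) = -1*263/4 = -263/4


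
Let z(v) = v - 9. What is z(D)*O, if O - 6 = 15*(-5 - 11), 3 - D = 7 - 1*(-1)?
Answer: 3276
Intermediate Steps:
D = -5 (D = 3 - (7 - 1*(-1)) = 3 - (7 + 1) = 3 - 1*8 = 3 - 8 = -5)
O = -234 (O = 6 + 15*(-5 - 11) = 6 + 15*(-16) = 6 - 240 = -234)
z(v) = -9 + v
z(D)*O = (-9 - 5)*(-234) = -14*(-234) = 3276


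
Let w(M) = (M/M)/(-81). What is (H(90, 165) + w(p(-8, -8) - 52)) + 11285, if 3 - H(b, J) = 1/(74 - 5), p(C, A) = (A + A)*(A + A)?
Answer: 21029494/1863 ≈ 11288.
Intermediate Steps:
p(C, A) = 4*A² (p(C, A) = (2*A)*(2*A) = 4*A²)
w(M) = -1/81 (w(M) = 1*(-1/81) = -1/81)
H(b, J) = 206/69 (H(b, J) = 3 - 1/(74 - 5) = 3 - 1/69 = 206/69)
(H(90, 165) + w(p(-8, -8) - 52)) + 11285 = (206/69 - 1/81) + 11285 = 5539/1863 + 11285 = 21029494/1863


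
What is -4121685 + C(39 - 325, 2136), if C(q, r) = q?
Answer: -4121971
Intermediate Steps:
-4121685 + C(39 - 325, 2136) = -4121685 + (39 - 325) = -4121685 - 286 = -4121971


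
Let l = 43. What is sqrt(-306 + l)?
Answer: I*sqrt(263) ≈ 16.217*I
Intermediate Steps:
sqrt(-306 + l) = sqrt(-306 + 43) = sqrt(-263) = I*sqrt(263)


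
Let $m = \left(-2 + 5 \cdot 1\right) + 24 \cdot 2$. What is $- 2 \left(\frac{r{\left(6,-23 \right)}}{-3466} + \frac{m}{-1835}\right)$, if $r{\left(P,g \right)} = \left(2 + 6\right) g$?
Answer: $- \frac{160874}{3180055} \approx -0.050588$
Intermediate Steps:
$r{\left(P,g \right)} = 8 g$
$m = 51$ ($m = \left(-2 + 5\right) + 48 = 3 + 48 = 51$)
$- 2 \left(\frac{r{\left(6,-23 \right)}}{-3466} + \frac{m}{-1835}\right) = - 2 \left(\frac{8 \left(-23\right)}{-3466} + \frac{51}{-1835}\right) = - 2 \left(\left(-184\right) \left(- \frac{1}{3466}\right) + 51 \left(- \frac{1}{1835}\right)\right) = - 2 \left(\frac{92}{1733} - \frac{51}{1835}\right) = \left(-2\right) \frac{80437}{3180055} = - \frac{160874}{3180055}$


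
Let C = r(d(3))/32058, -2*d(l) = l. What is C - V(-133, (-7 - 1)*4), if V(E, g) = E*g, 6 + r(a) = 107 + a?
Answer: -272877497/64116 ≈ -4256.0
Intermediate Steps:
d(l) = -l/2
r(a) = 101 + a (r(a) = -6 + (107 + a) = 101 + a)
C = 199/64116 (C = (101 - 1/2*3)/32058 = (101 - 3/2)*(1/32058) = (199/2)*(1/32058) = 199/64116 ≈ 0.0031037)
C - V(-133, (-7 - 1)*4) = 199/64116 - (-133)*(-7 - 1)*4 = 199/64116 - (-133)*(-8*4) = 199/64116 - (-133)*(-32) = 199/64116 - 1*4256 = 199/64116 - 4256 = -272877497/64116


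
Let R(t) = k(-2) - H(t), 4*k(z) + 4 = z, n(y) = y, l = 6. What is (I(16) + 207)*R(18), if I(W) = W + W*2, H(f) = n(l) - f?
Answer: 5355/2 ≈ 2677.5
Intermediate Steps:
k(z) = -1 + z/4
H(f) = 6 - f
R(t) = -15/2 + t (R(t) = (-1 + (¼)*(-2)) - (6 - t) = (-1 - ½) + (-6 + t) = -3/2 + (-6 + t) = -15/2 + t)
I(W) = 3*W (I(W) = W + 2*W = 3*W)
(I(16) + 207)*R(18) = (3*16 + 207)*(-15/2 + 18) = (48 + 207)*(21/2) = 255*(21/2) = 5355/2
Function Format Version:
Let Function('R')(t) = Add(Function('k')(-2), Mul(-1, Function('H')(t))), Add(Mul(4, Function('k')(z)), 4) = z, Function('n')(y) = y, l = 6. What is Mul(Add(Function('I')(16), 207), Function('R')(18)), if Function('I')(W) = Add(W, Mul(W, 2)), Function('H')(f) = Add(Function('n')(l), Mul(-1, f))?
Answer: Rational(5355, 2) ≈ 2677.5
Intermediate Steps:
Function('k')(z) = Add(-1, Mul(Rational(1, 4), z))
Function('H')(f) = Add(6, Mul(-1, f))
Function('R')(t) = Add(Rational(-15, 2), t) (Function('R')(t) = Add(Add(-1, Mul(Rational(1, 4), -2)), Mul(-1, Add(6, Mul(-1, t)))) = Add(Add(-1, Rational(-1, 2)), Add(-6, t)) = Add(Rational(-3, 2), Add(-6, t)) = Add(Rational(-15, 2), t))
Function('I')(W) = Mul(3, W) (Function('I')(W) = Add(W, Mul(2, W)) = Mul(3, W))
Mul(Add(Function('I')(16), 207), Function('R')(18)) = Mul(Add(Mul(3, 16), 207), Add(Rational(-15, 2), 18)) = Mul(Add(48, 207), Rational(21, 2)) = Mul(255, Rational(21, 2)) = Rational(5355, 2)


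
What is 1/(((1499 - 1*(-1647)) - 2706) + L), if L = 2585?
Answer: 1/3025 ≈ 0.00033058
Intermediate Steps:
1/(((1499 - 1*(-1647)) - 2706) + L) = 1/(((1499 - 1*(-1647)) - 2706) + 2585) = 1/(((1499 + 1647) - 2706) + 2585) = 1/((3146 - 2706) + 2585) = 1/(440 + 2585) = 1/3025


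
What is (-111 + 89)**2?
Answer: 484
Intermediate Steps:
(-111 + 89)**2 = (-22)**2 = 484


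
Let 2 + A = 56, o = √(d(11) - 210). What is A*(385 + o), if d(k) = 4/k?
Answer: 20790 + 54*I*√25366/11 ≈ 20790.0 + 781.86*I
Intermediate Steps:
o = I*√25366/11 (o = √(4/11 - 210) = √(-2306/11) = I*√25366/11 ≈ 14.479*I)
A = 54 (A = -2 + 56 = 54)
A*(385 + o) = 54*(385 + I*√25366/11) = 20790 + 54*I*√25366/11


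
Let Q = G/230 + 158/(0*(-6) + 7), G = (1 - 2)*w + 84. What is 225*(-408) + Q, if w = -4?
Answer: -73880522/805 ≈ -91777.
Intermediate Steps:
G = 88 (G = (1 - 2)*(-4) + 84 = -1*(-4) + 84 = 4 + 84 = 88)
Q = 18478/805 (Q = 88/230 + 158/(0*(-6) + 7) = 88*(1/230) + 158/(0 + 7) = 44/115 + 158/7 = 18478/805 ≈ 22.954)
225*(-408) + Q = 225*(-408) + 18478/805 = -91800 + 18478/805 = -73880522/805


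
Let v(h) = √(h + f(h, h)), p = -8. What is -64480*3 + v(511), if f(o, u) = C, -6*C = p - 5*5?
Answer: -193440 + √2066/2 ≈ -1.9342e+5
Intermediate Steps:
C = 11/2 (C = -(-8 - 5*5)/6 = -(-8 - 25)/6 = -⅙*(-33) = 11/2 ≈ 5.5000)
f(o, u) = 11/2
v(h) = √(11/2 + h) (v(h) = √(h + 11/2) = √(11/2 + h))
-64480*3 + v(511) = -64480*3 + √(22 + 4*511)/2 = -193440 + √(22 + 2044)/2 = -193440 + √2066/2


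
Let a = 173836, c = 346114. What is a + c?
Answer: 519950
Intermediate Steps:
a + c = 173836 + 346114 = 519950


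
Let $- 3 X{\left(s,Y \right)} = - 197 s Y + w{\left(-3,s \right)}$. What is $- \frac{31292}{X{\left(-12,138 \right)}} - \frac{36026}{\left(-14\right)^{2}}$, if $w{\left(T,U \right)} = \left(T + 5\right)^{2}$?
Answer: $- \frac{1466822305}{7992782} \approx -183.52$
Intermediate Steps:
$w{\left(T,U \right)} = \left(5 + T\right)^{2}$
$X{\left(s,Y \right)} = - \frac{4}{3} + \frac{197 Y s}{3}$ ($X{\left(s,Y \right)} = - \frac{- 197 s Y + \left(5 - 3\right)^{2}}{3} = - \frac{- 197 Y s + 2^{2}}{3} = - \frac{- 197 Y s + 4}{3} = - \frac{4 - 197 Y s}{3} = - \frac{4}{3} + \frac{197 Y s}{3}$)
$- \frac{31292}{X{\left(-12,138 \right)}} - \frac{36026}{\left(-14\right)^{2}} = - \frac{31292}{- \frac{4}{3} + \frac{197}{3} \cdot 138 \left(-12\right)} - \frac{36026}{\left(-14\right)^{2}} = - \frac{31292}{- \frac{4}{3} - 108744} - \frac{36026}{196} = - \frac{31292}{- \frac{326236}{3}} - \frac{18013}{98} = \left(-31292\right) \left(- \frac{3}{326236}\right) - \frac{18013}{98} = \frac{23469}{81559} - \frac{18013}{98} = - \frac{1466822305}{7992782}$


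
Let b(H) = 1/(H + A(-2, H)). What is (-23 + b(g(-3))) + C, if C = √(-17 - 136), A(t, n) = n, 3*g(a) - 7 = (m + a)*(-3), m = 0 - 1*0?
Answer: -733/32 + 3*I*√17 ≈ -22.906 + 12.369*I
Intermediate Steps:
m = 0 (m = 0 + 0 = 0)
g(a) = 7/3 - a (g(a) = 7/3 + ((0 + a)*(-3))/3 = 7/3 + (a*(-3))/3 = 7/3 + (-3*a)/3 = 7/3 - a)
C = 3*I*√17 (C = √(-153) = 3*I*√17 ≈ 12.369*I)
b(H) = 1/(2*H) (b(H) = 1/(H + H) = 1/(2*H))
(-23 + b(g(-3))) + C = (-23 + 1/(2*(7/3 - 1*(-3)))) + 3*I*√17 = (-23 + 1/(2*(7/3 + 3))) + 3*I*√17 = (-23 + 1/(2*(16/3))) + 3*I*√17 = (-23 + (½)*(3/16)) + 3*I*√17 = (-23 + 3/32) + 3*I*√17 = -733/32 + 3*I*√17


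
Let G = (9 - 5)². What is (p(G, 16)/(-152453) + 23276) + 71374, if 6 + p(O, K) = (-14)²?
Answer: 14429676260/152453 ≈ 94650.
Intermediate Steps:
G = 16 (G = 4² = 16)
p(O, K) = 190 (p(O, K) = -6 + (-14)² = -6 + 196 = 190)
(p(G, 16)/(-152453) + 23276) + 71374 = (190/(-152453) + 23276) + 71374 = (190*(-1/152453) + 23276) + 71374 = (-190/152453 + 23276) + 71374 = 3548495838/152453 + 71374 = 14429676260/152453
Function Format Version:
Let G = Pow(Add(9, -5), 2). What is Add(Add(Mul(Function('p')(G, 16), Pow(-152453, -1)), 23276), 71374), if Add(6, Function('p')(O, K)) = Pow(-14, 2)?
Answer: Rational(14429676260, 152453) ≈ 94650.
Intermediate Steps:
G = 16 (G = Pow(4, 2) = 16)
Function('p')(O, K) = 190 (Function('p')(O, K) = Add(-6, Pow(-14, 2)) = Add(-6, 196) = 190)
Add(Add(Mul(Function('p')(G, 16), Pow(-152453, -1)), 23276), 71374) = Add(Add(Mul(190, Pow(-152453, -1)), 23276), 71374) = Add(Add(Mul(190, Rational(-1, 152453)), 23276), 71374) = Add(Add(Rational(-190, 152453), 23276), 71374) = Add(Rational(3548495838, 152453), 71374) = Rational(14429676260, 152453)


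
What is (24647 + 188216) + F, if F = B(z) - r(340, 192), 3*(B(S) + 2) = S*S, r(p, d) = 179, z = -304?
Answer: 730462/3 ≈ 2.4349e+5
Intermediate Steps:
B(S) = -2 + S²/3 (B(S) = -2 + (S*S)/3 = -2 + S²/3)
F = 91873/3 (F = (-2 + (⅓)*(-304)²) - 1*179 = (-2 + (⅓)*92416) - 179 = (-2 + 92416/3) - 179 = 92410/3 - 179 = 91873/3 ≈ 30624.)
(24647 + 188216) + F = (24647 + 188216) + 91873/3 = 212863 + 91873/3 = 730462/3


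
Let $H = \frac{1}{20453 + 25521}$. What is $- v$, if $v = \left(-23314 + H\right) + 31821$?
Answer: $- \frac{391100819}{45974} \approx -8507.0$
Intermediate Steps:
$H = \frac{1}{45974} \approx 2.1751 \cdot 10^{-5}$
$v = \frac{391100819}{45974}$ ($v = \left(-23314 + \frac{1}{45974}\right) + 31821 = - \frac{1071837835}{45974} + 31821 = \frac{391100819}{45974} \approx 8507.0$)
$- v = \left(-1\right) \frac{391100819}{45974} = - \frac{391100819}{45974}$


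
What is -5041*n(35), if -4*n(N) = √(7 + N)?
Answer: 5041*√42/4 ≈ 8167.4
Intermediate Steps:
n(N) = -√(7 + N)/4
-5041*n(35) = -(-5041)*√(7 + 35)/4 = -(-5041)*√42/4 = 5041*√42/4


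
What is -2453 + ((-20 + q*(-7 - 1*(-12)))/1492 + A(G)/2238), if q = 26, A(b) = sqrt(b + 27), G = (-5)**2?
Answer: -1829883/746 + sqrt(13)/1119 ≈ -2452.9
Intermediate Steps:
G = 25
A(b) = sqrt(27 + b)
-2453 + ((-20 + q*(-7 - 1*(-12)))/1492 + A(G)/2238) = -2453 + ((-20 + 26*(-7 - 1*(-12)))/1492 + sqrt(27 + 25)/2238) = -2453 + ((-20 + 26*(-7 + 12))*(1/1492) + sqrt(52)*(1/2238)) = -2453 + ((-20 + 26*5)*(1/1492) + (2*sqrt(13))*(1/2238)) = -2453 + ((-20 + 130)*(1/1492) + sqrt(13)/1119) = -2453 + (110*(1/1492) + sqrt(13)/1119) = -2453 + (55/746 + sqrt(13)/1119) = -1829883/746 + sqrt(13)/1119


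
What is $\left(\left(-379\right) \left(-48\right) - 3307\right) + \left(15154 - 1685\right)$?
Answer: $28354$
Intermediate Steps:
$\left(\left(-379\right) \left(-48\right) - 3307\right) + \left(15154 - 1685\right) = \left(18192 - 3307\right) + 13469 = 14885 + 13469 = 28354$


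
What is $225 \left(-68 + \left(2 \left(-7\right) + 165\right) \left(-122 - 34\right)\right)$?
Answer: $-5315400$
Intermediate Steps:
$225 \left(-68 + \left(2 \left(-7\right) + 165\right) \left(-122 - 34\right)\right) = 225 \left(-68 + \left(-14 + 165\right) \left(-156\right)\right) = 225 \left(-68 + 151 \left(-156\right)\right) = 225 \left(-68 - 23556\right) = 225 \left(-23624\right) = -5315400$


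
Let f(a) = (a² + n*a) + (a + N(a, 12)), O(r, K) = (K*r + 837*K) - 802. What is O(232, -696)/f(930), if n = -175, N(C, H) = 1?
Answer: -744826/703081 ≈ -1.0594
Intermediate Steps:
O(r, K) = -802 + 837*K + K*r (O(r, K) = (837*K + K*r) - 802 = -802 + 837*K + K*r)
f(a) = 1 + a² - 174*a (f(a) = (a² - 175*a) + (a + 1) = (a² - 175*a) + (1 + a) = 1 + a² - 174*a)
O(232, -696)/f(930) = (-802 + 837*(-696) - 696*232)/(1 + 930² - 174*930) = (-802 - 582552 - 161472)/(1 + 864900 - 161820) = -744826/703081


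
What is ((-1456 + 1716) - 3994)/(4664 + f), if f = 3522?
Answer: -1867/4093 ≈ -0.45614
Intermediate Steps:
((-1456 + 1716) - 3994)/(4664 + f) = ((-1456 + 1716) - 3994)/(4664 + 3522) = (260 - 3994)/8186 = -3734*1/8186 = -1867/4093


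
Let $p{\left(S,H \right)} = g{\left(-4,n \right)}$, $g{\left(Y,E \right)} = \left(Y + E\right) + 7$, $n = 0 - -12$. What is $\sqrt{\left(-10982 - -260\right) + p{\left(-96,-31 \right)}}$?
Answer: $i \sqrt{10707} \approx 103.47 i$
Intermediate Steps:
$n = 12$ ($n = 0 + 12 = 12$)
$g{\left(Y,E \right)} = 7 + E + Y$ ($g{\left(Y,E \right)} = \left(E + Y\right) + 7 = 7 + E + Y$)
$p{\left(S,H \right)} = 15$ ($p{\left(S,H \right)} = 7 + 12 - 4 = 15$)
$\sqrt{\left(-10982 - -260\right) + p{\left(-96,-31 \right)}} = \sqrt{\left(-10982 - -260\right) + 15} = \sqrt{\left(-10982 + 260\right) + 15} = \sqrt{-10722 + 15} = \sqrt{-10707} = i \sqrt{10707}$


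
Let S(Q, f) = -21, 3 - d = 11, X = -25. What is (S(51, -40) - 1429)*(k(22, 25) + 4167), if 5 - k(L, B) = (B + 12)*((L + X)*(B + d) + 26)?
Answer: -7390650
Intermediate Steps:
d = -8 (d = 3 - 1*11 = 3 - 11 = -8)
k(L, B) = 5 - (12 + B)*(26 + (-25 + L)*(-8 + B)) (k(L, B) = 5 - (B + 12)*((L - 25)*(B - 8) + 26) = 5 - (12 + B)*((-25 + L)*(-8 + B) + 26) = 5 - (12 + B)*(26 + (-25 + L)*(-8 + B)))
(S(51, -40) - 1429)*(k(22, 25) + 4167) = (-21 - 1429)*((-2707 + 25*25² + 74*25 + 96*22 - 1*22*25² - 4*25*22) + 4167) = -1450*((-2707 + 25*625 + 1850 + 2112 - 1*22*625 - 2200) + 4167) = -1450*((-2707 + 15625 + 1850 + 2112 - 13750 - 2200) + 4167) = -1450*(930 + 4167) = -1450*5097 = -7390650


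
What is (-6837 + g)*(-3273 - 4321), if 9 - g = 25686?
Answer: 246911316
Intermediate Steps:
g = -25677 (g = 9 - 1*25686 = 9 - 25686 = -25677)
(-6837 + g)*(-3273 - 4321) = (-6837 - 25677)*(-3273 - 4321) = -32514*(-7594) = 246911316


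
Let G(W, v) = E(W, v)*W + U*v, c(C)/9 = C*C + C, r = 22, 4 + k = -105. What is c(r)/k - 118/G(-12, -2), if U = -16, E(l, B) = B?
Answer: -133943/3052 ≈ -43.887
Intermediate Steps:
k = -109 (k = -4 - 105 = -109)
c(C) = 9*C + 9*C² (c(C) = 9*(C*C + C) = 9*(C² + C) = 9*(C + C²) = 9*C + 9*C²)
G(W, v) = -16*v + W*v (G(W, v) = v*W - 16*v = W*v - 16*v = -16*v + W*v)
c(r)/k - 118/G(-12, -2) = (9*22*(1 + 22))/(-109) - 118*(-1/(2*(-16 - 12))) = (9*22*23)*(-1/109) - 118/((-2*(-28))) = 4554*(-1/109) - 118/56 = -4554/109 - 118*1/56 = -4554/109 - 59/28 = -133943/3052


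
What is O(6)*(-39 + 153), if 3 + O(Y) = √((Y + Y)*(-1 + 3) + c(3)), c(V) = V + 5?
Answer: -342 + 456*√2 ≈ 302.88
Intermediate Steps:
c(V) = 5 + V
O(Y) = -3 + √(8 + 4*Y) (O(Y) = -3 + √((Y + Y)*(-1 + 3) + (5 + 3)) = -3 + √((2*Y)*2 + 8) = -3 + √(4*Y + 8) = -3 + √(8 + 4*Y))
O(6)*(-39 + 153) = (-3 + 2*√(2 + 6))*(-39 + 153) = (-3 + 2*√8)*114 = (-3 + 2*(2*√2))*114 = (-3 + 4*√2)*114 = -342 + 456*√2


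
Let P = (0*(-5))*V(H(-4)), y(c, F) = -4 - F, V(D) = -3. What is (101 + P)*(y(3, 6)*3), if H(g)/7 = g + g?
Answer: -3030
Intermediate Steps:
H(g) = 14*g (H(g) = 7*(g + g) = 7*(2*g) = 14*g)
P = 0 (P = (0*(-5))*(-3) = 0*(-3) = 0)
(101 + P)*(y(3, 6)*3) = (101 + 0)*((-4 - 1*6)*3) = 101*((-4 - 6)*3) = 101*(-10*3) = 101*(-30) = -3030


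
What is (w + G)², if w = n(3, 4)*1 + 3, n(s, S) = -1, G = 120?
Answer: 14884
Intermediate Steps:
w = 2 (w = -1*1 + 3 = -1 + 3 = 2)
(w + G)² = (2 + 120)² = 122² = 14884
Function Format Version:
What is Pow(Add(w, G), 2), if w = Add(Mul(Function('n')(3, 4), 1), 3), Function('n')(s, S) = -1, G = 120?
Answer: 14884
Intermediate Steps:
w = 2 (w = Add(Mul(-1, 1), 3) = Add(-1, 3) = 2)
Pow(Add(w, G), 2) = Pow(Add(2, 120), 2) = Pow(122, 2) = 14884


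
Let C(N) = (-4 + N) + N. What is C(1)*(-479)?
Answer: 958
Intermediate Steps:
C(N) = -4 + 2*N
C(1)*(-479) = (-4 + 2*1)*(-479) = (-4 + 2)*(-479) = -2*(-479) = 958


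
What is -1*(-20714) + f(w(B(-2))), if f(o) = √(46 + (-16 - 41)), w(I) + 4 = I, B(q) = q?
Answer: 20714 + I*√11 ≈ 20714.0 + 3.3166*I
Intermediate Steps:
w(I) = -4 + I
f(o) = I*√11 (f(o) = √(46 - 57) = √(-11) = I*√11)
-1*(-20714) + f(w(B(-2))) = -1*(-20714) + I*√11 = 20714 + I*√11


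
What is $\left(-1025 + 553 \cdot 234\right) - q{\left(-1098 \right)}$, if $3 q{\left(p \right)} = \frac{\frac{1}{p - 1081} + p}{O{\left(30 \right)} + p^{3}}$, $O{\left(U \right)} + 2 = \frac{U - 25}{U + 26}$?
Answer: $\frac{62210079382789125283}{484588979201283} \approx 1.2838 \cdot 10^{5}$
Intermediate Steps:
$O{\left(U \right)} = -2 + \frac{-25 + U}{26 + U}$ ($O{\left(U \right)} = -2 + \frac{U - 25}{U + 26} = -2 + \frac{-25 + U}{26 + U}$)
$q{\left(p \right)} = \frac{p + \frac{1}{-1081 + p}}{3 \left(- \frac{107}{56} + p^{3}\right)}$ ($q{\left(p \right)} = \frac{\left(\frac{1}{p - 1081} + p\right) \frac{1}{\frac{-77 - 30}{26 + 30} + p^{3}}}{3} = \frac{\left(\frac{1}{-1081 + p} + p\right) \frac{1}{\frac{-77 - 30}{56} + p^{3}}}{3} = \frac{\left(p + \frac{1}{-1081 + p}\right) \frac{1}{\frac{1}{56} \left(-107\right) + p^{3}}}{3} = \frac{\left(p + \frac{1}{-1081 + p}\right) \frac{1}{- \frac{107}{56} + p^{3}}}{3} = \frac{\frac{1}{- \frac{107}{56} + p^{3}} \left(p + \frac{1}{-1081 + p}\right)}{3} = \frac{p + \frac{1}{-1081 + p}}{3 \left(- \frac{107}{56} + p^{3}\right)}$)
$\left(-1025 + 553 \cdot 234\right) - q{\left(-1098 \right)} = \left(-1025 + 553 \cdot 234\right) - \frac{56 \left(1 + \left(-1098\right)^{2} - -1186938\right)}{3 \left(115667 - 60536 \left(-1098\right)^{3} - -117486 + 56 \left(-1098\right)^{4}\right)} = \left(-1025 + 129402\right) - \frac{56 \left(1 + 1205604 + 1186938\right)}{3 \left(115667 - -80134723230912 + 117486 + 56 \cdot 1453481004816\right)} = 128377 - \frac{56}{3} \frac{1}{115667 + 80134723230912 + 117486 + 81394936269696} \cdot 2392543 = 128377 - \frac{56}{3} \cdot \frac{1}{161529659733761} \cdot 2392543 = 128377 - \frac{133982408}{484588979201283} = \frac{62210079382789125283}{484588979201283}$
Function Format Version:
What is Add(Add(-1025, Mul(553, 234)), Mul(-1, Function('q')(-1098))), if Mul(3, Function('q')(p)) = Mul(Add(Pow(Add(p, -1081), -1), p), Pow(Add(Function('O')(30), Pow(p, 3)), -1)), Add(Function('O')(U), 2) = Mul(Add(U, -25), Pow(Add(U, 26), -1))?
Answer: Rational(62210079382789125283, 484588979201283) ≈ 1.2838e+5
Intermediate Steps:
Function('O')(U) = Add(-2, Mul(Pow(Add(26, U), -1), Add(-25, U))) (Function('O')(U) = Add(-2, Mul(Add(U, -25), Pow(Add(U, 26), -1))) = Add(-2, Mul(Add(-25, U), Pow(Add(26, U), -1))) = Add(-2, Mul(Pow(Add(26, U), -1), Add(-25, U))))
Function('q')(p) = Mul(Rational(1, 3), Pow(Add(Rational(-107, 56), Pow(p, 3)), -1), Add(p, Pow(Add(-1081, p), -1))) (Function('q')(p) = Mul(Rational(1, 3), Mul(Add(Pow(Add(p, -1081), -1), p), Pow(Add(Mul(Pow(Add(26, 30), -1), Add(-77, Mul(-1, 30))), Pow(p, 3)), -1))) = Mul(Rational(1, 3), Mul(Add(Pow(Add(-1081, p), -1), p), Pow(Add(Mul(Pow(56, -1), Add(-77, -30)), Pow(p, 3)), -1))) = Mul(Rational(1, 3), Mul(Add(p, Pow(Add(-1081, p), -1)), Pow(Add(Mul(Rational(1, 56), -107), Pow(p, 3)), -1))) = Mul(Rational(1, 3), Mul(Add(p, Pow(Add(-1081, p), -1)), Pow(Add(Rational(-107, 56), Pow(p, 3)), -1))) = Mul(Rational(1, 3), Mul(Pow(Add(Rational(-107, 56), Pow(p, 3)), -1), Add(p, Pow(Add(-1081, p), -1)))) = Mul(Rational(1, 3), Pow(Add(Rational(-107, 56), Pow(p, 3)), -1), Add(p, Pow(Add(-1081, p), -1))))
Add(Add(-1025, Mul(553, 234)), Mul(-1, Function('q')(-1098))) = Add(Add(-1025, Mul(553, 234)), Mul(-1, Mul(Rational(56, 3), Pow(Add(115667, Mul(-60536, Pow(-1098, 3)), Mul(-107, -1098), Mul(56, Pow(-1098, 4))), -1), Add(1, Pow(-1098, 2), Mul(-1081, -1098))))) = Add(Add(-1025, 129402), Mul(-1, Mul(Rational(56, 3), Pow(Add(115667, Mul(-60536, -1323753192), 117486, Mul(56, 1453481004816)), -1), Add(1, 1205604, 1186938)))) = Add(128377, Mul(-1, Mul(Rational(56, 3), Pow(Add(115667, 80134723230912, 117486, 81394936269696), -1), 2392543))) = Add(128377, Mul(-1, Mul(Rational(56, 3), Pow(161529659733761, -1), 2392543))) = Add(128377, Mul(-1, Mul(Rational(56, 3), Rational(1, 161529659733761), 2392543))) = Add(128377, Mul(-1, Rational(133982408, 484588979201283))) = Add(128377, Rational(-133982408, 484588979201283)) = Rational(62210079382789125283, 484588979201283)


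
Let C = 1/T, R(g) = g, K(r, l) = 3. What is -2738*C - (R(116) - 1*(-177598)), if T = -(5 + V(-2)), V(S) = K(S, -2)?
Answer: -709487/4 ≈ -1.7737e+5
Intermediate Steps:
V(S) = 3
T = -8 (T = -(5 + 3) = -1*8 = -8)
C = -1/8 (C = 1/(-8) = -1/8 ≈ -0.12500)
-2738*C - (R(116) - 1*(-177598)) = -2738*(-1/8) - (116 - 1*(-177598)) = 1369/4 - (116 + 177598) = 1369/4 - 1*177714 = 1369/4 - 177714 = -709487/4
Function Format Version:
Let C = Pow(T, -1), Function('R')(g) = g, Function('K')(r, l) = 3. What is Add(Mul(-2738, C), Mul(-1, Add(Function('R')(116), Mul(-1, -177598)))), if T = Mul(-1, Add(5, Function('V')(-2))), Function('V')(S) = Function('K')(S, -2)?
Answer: Rational(-709487, 4) ≈ -1.7737e+5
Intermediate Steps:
Function('V')(S) = 3
T = -8 (T = Mul(-1, Add(5, 3)) = Mul(-1, 8) = -8)
C = Rational(-1, 8) (C = Pow(-8, -1) = Rational(-1, 8) ≈ -0.12500)
Add(Mul(-2738, C), Mul(-1, Add(Function('R')(116), Mul(-1, -177598)))) = Add(Mul(-2738, Rational(-1, 8)), Mul(-1, Add(116, Mul(-1, -177598)))) = Add(Rational(1369, 4), Mul(-1, Add(116, 177598))) = Add(Rational(1369, 4), Mul(-1, 177714)) = Add(Rational(1369, 4), -177714) = Rational(-709487, 4)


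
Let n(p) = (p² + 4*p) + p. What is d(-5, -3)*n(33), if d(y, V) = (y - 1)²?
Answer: 45144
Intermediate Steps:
d(y, V) = (-1 + y)²
n(p) = p² + 5*p
d(-5, -3)*n(33) = (-1 - 5)²*(33*(5 + 33)) = (-6)²*(33*38) = 36*1254 = 45144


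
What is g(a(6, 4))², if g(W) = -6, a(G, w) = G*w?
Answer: 36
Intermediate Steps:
g(a(6, 4))² = (-6)² = 36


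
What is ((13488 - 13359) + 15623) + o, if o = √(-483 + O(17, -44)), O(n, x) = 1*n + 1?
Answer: 15752 + I*√465 ≈ 15752.0 + 21.564*I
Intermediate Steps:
O(n, x) = 1 + n (O(n, x) = n + 1 = 1 + n)
o = I*√465 (o = √(-483 + (1 + 17)) = √(-483 + 18) = √(-465) = I*√465 ≈ 21.564*I)
((13488 - 13359) + 15623) + o = ((13488 - 13359) + 15623) + I*√465 = (129 + 15623) + I*√465 = 15752 + I*√465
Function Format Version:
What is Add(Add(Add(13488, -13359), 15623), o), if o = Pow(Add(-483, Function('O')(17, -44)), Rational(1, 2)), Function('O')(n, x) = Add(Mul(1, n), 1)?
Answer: Add(15752, Mul(I, Pow(465, Rational(1, 2)))) ≈ Add(15752., Mul(21.564, I))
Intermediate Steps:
Function('O')(n, x) = Add(1, n) (Function('O')(n, x) = Add(n, 1) = Add(1, n))
o = Mul(I, Pow(465, Rational(1, 2))) (o = Pow(Add(-483, Add(1, 17)), Rational(1, 2)) = Pow(Add(-483, 18), Rational(1, 2)) = Pow(-465, Rational(1, 2)) = Mul(I, Pow(465, Rational(1, 2))) ≈ Mul(21.564, I))
Add(Add(Add(13488, -13359), 15623), o) = Add(Add(Add(13488, -13359), 15623), Mul(I, Pow(465, Rational(1, 2)))) = Add(Add(129, 15623), Mul(I, Pow(465, Rational(1, 2)))) = Add(15752, Mul(I, Pow(465, Rational(1, 2))))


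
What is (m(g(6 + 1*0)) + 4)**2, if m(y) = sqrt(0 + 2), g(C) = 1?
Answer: (4 + sqrt(2))**2 ≈ 29.314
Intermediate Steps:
m(y) = sqrt(2)
(m(g(6 + 1*0)) + 4)**2 = (sqrt(2) + 4)**2 = (4 + sqrt(2))**2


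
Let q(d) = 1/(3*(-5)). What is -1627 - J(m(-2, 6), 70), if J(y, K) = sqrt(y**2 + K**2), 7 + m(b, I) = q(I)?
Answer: -1627 - 2*sqrt(278434)/15 ≈ -1697.4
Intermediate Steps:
q(d) = -1/15 (q(d) = 1/(-15) = 1*(-1/15) = -1/15)
m(b, I) = -106/15 (m(b, I) = -7 - 1/15 = -106/15)
J(y, K) = sqrt(K**2 + y**2)
-1627 - J(m(-2, 6), 70) = -1627 - sqrt(70**2 + (-106/15)**2) = -1627 - sqrt(4900 + 11236/225) = -1627 - sqrt(1113736/225) = -1627 - 2*sqrt(278434)/15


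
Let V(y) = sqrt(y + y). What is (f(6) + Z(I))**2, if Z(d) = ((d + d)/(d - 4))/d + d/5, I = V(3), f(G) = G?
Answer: 676/25 ≈ 27.040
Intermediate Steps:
V(y) = sqrt(2)*sqrt(y) (V(y) = sqrt(2*y) = sqrt(2)*sqrt(y))
I = sqrt(6) (I = sqrt(2)*sqrt(3) = sqrt(6) ≈ 2.4495)
Z(d) = 2/(-4 + d) + d/5 (Z(d) = ((2*d)/(-4 + d))/d + d*(1/5) = (2*d/(-4 + d))/d + d/5 = 2/(-4 + d) + d/5)
(f(6) + Z(I))**2 = (6 + (10 + (sqrt(6))**2 - 4*sqrt(6))/(5*(-4 + sqrt(6))))**2 = (6 + (10 + 6 - 4*sqrt(6))/(5*(-4 + sqrt(6))))**2 = (6 + (16 - 4*sqrt(6))/(5*(-4 + sqrt(6))))**2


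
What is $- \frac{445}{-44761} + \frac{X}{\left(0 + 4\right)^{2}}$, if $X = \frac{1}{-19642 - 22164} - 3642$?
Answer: $- \frac{6814898195013}{29940453856} \approx -227.61$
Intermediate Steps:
$X = - \frac{152257453}{41806}$ ($X = \frac{1}{-41806} - 3642 = - \frac{1}{41806} - 3642 = - \frac{152257453}{41806} \approx -3642.0$)
$- \frac{445}{-44761} + \frac{X}{\left(0 + 4\right)^{2}} = - \frac{445}{-44761} - \frac{152257453}{41806 \left(0 + 4\right)^{2}} = \left(-445\right) \left(- \frac{1}{44761}\right) - \frac{152257453}{41806 \cdot 4^{2}} = \frac{445}{44761} - \frac{152257453}{41806 \cdot 16} = \frac{445}{44761} - \frac{152257453}{668896} = - \frac{6814898195013}{29940453856}$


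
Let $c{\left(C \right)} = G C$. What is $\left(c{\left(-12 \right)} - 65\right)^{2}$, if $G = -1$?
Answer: $2809$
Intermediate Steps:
$c{\left(C \right)} = - C$
$\left(c{\left(-12 \right)} - 65\right)^{2} = \left(\left(-1\right) \left(-12\right) - 65\right)^{2} = \left(12 - 65\right)^{2} = \left(-53\right)^{2} = 2809$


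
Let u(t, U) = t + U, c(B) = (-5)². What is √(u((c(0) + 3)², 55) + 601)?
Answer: 12*√10 ≈ 37.947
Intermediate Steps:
c(B) = 25
u(t, U) = U + t
√(u((c(0) + 3)², 55) + 601) = √((55 + (25 + 3)²) + 601) = √((55 + 28²) + 601) = √((55 + 784) + 601) = √(839 + 601) = √1440 = 12*√10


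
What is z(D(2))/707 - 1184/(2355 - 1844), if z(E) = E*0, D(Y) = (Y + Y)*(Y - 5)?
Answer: -1184/511 ≈ -2.3170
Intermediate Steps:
D(Y) = 2*Y*(-5 + Y) (D(Y) = (2*Y)*(-5 + Y) = 2*Y*(-5 + Y))
z(E) = 0
z(D(2))/707 - 1184/(2355 - 1844) = 0/707 - 1184/(2355 - 1844) = 0*(1/707) - 1184/511 = 0 - 1184*1/511 = 0 - 1184/511 = -1184/511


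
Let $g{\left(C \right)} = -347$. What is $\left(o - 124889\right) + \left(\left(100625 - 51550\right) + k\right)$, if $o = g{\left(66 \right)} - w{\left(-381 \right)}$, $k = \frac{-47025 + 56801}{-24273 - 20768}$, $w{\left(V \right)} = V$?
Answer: $- \frac{3413216756}{45041} \approx -75780.0$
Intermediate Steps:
$k = - \frac{9776}{45041}$ ($k = \frac{9776}{-45041} = 9776 \left(- \frac{1}{45041}\right) = - \frac{9776}{45041} \approx -0.21705$)
$o = 34$ ($o = -347 - -381 = -347 + 381 = 34$)
$\left(o - 124889\right) + \left(\left(100625 - 51550\right) + k\right) = \left(34 - 124889\right) + \left(\left(100625 - 51550\right) - \frac{9776}{45041}\right) = -124855 + \left(49075 - \frac{9776}{45041}\right) = -124855 + \frac{2210377299}{45041} = - \frac{3413216756}{45041}$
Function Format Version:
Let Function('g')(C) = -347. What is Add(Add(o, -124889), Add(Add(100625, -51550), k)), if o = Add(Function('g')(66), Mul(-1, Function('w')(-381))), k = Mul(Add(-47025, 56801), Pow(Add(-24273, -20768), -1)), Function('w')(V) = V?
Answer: Rational(-3413216756, 45041) ≈ -75780.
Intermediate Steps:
k = Rational(-9776, 45041) (k = Mul(9776, Pow(-45041, -1)) = Mul(9776, Rational(-1, 45041)) = Rational(-9776, 45041) ≈ -0.21705)
o = 34 (o = Add(-347, Mul(-1, -381)) = Add(-347, 381) = 34)
Add(Add(o, -124889), Add(Add(100625, -51550), k)) = Add(Add(34, -124889), Add(Add(100625, -51550), Rational(-9776, 45041))) = Add(-124855, Add(49075, Rational(-9776, 45041))) = Add(-124855, Rational(2210377299, 45041)) = Rational(-3413216756, 45041)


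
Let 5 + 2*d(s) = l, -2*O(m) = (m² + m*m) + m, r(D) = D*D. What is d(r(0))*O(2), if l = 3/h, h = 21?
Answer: 85/7 ≈ 12.143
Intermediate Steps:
r(D) = D²
O(m) = -m² - m/2 (O(m) = -((m² + m*m) + m)/2 = -((m² + m²) + m)/2 = -(2*m² + m)/2 = -(m + 2*m²)/2 = -m² - m/2)
l = ⅐ (l = 3/21 = 3*(1/21) = ⅐ ≈ 0.14286)
d(s) = -17/7 (d(s) = -5/2 + (½)*(⅐) = -5/2 + 1/14 = -17/7)
d(r(0))*O(2) = -(-17)*2*(½ + 2)/7 = -(-17)*2*5/(7*2) = -17/7*(-5) = 85/7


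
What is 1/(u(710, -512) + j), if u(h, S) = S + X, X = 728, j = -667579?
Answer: -1/667363 ≈ -1.4984e-6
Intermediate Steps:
u(h, S) = 728 + S (u(h, S) = S + 728 = 728 + S)
1/(u(710, -512) + j) = 1/((728 - 512) - 667579) = 1/(216 - 667579) = 1/(-667363) = -1/667363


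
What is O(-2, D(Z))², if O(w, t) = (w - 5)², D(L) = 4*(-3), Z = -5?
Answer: 2401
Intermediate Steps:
D(L) = -12
O(w, t) = (-5 + w)²
O(-2, D(Z))² = ((-5 - 2)²)² = ((-7)²)² = 49² = 2401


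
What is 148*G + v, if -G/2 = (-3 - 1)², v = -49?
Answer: -4785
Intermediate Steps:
G = -32 (G = -2*(-3 - 1)² = -2*(-4)² = -2*16 = -32)
148*G + v = 148*(-32) - 49 = -4736 - 49 = -4785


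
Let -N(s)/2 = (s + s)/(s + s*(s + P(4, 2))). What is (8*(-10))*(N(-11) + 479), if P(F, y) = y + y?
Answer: -115120/3 ≈ -38373.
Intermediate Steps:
P(F, y) = 2*y
N(s) = -4*s/(s + s*(4 + s)) (N(s) = -2*(s + s)/(s + s*(s + 2*2)) = -2*2*s/(s + s*(s + 4)) = -2*2*s/(s + s*(4 + s)) = -4*s/(s + s*(4 + s)))
(8*(-10))*(N(-11) + 479) = (8*(-10))*(-4/(5 - 11) + 479) = -80*(-4/(-6) + 479) = -80*(-4*(-1/6) + 479) = -80*(2/3 + 479) = -80*1439/3 = -115120/3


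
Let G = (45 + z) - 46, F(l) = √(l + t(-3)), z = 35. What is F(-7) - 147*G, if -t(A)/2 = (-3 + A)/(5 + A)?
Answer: -4998 + I ≈ -4998.0 + 1.0*I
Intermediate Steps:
t(A) = -2*(-3 + A)/(5 + A)
F(l) = √(6 + l) (F(l) = √(l + 2*(3 - 1*(-3))/(5 - 3)) = √(l + 2*(3 + 3)/2) = √(l + 2*(½)*6) = √(l + 6) = √(6 + l))
G = 34 (G = (45 + 35) - 46 = 80 - 46 = 34)
F(-7) - 147*G = √(6 - 7) - 147*34 = √(-1) - 4998 = I - 4998 = -4998 + I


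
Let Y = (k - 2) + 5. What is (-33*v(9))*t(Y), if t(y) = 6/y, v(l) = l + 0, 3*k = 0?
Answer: -594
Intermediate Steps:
k = 0 (k = (⅓)*0 = 0)
v(l) = l
Y = 3 (Y = (0 - 2) + 5 = -2 + 5 = 3)
(-33*v(9))*t(Y) = (-33*9)*(6/3) = -1782/3 = -297*2 = -594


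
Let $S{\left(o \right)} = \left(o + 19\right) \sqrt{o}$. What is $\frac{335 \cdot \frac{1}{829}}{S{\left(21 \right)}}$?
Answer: $\frac{67 \sqrt{21}}{139272} \approx 0.0022046$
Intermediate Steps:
$S{\left(o \right)} = \sqrt{o} \left(19 + o\right)$ ($S{\left(o \right)} = \left(19 + o\right) \sqrt{o} = \sqrt{o} \left(19 + o\right)$)
$\frac{335 \cdot \frac{1}{829}}{S{\left(21 \right)}} = \frac{335 \cdot \frac{1}{829}}{\sqrt{21} \left(19 + 21\right)} = \frac{335 \cdot \frac{1}{829}}{\sqrt{21} \cdot 40} = \frac{335}{829 \cdot 40 \sqrt{21}} = \frac{335 \frac{\sqrt{21}}{840}}{829} = \frac{67 \sqrt{21}}{139272}$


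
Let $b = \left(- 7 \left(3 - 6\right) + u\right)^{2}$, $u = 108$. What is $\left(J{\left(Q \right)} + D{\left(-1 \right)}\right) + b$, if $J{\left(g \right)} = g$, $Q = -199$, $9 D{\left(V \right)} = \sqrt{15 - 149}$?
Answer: $16442 + \frac{i \sqrt{134}}{9} \approx 16442.0 + 1.2862 i$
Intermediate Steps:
$D{\left(V \right)} = \frac{i \sqrt{134}}{9}$ ($D{\left(V \right)} = \frac{\sqrt{15 - 149}}{9} = \frac{\sqrt{-134}}{9} = \frac{i \sqrt{134}}{9}$)
$b = 16641$ ($b = \left(- 7 \left(3 - 6\right) + 108\right)^{2} = \left(\left(-7\right) \left(-3\right) + 108\right)^{2} = \left(21 + 108\right)^{2} = 129^{2} = 16641$)
$\left(J{\left(Q \right)} + D{\left(-1 \right)}\right) + b = \left(-199 + \frac{i \sqrt{134}}{9}\right) + 16641 = 16442 + \frac{i \sqrt{134}}{9}$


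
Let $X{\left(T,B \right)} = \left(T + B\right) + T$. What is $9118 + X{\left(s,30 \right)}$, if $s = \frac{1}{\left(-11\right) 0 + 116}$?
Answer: $\frac{530585}{58} \approx 9148.0$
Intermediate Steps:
$s = \frac{1}{116}$ ($s = \frac{1}{0 + 116} = \frac{1}{116} \approx 0.0086207$)
$X{\left(T,B \right)} = B + 2 T$ ($X{\left(T,B \right)} = \left(B + T\right) + T = B + 2 T$)
$9118 + X{\left(s,30 \right)} = 9118 + \left(30 + 2 \cdot \frac{1}{116}\right) = 9118 + \left(30 + \frac{1}{58}\right) = 9118 + \frac{1741}{58} = \frac{530585}{58}$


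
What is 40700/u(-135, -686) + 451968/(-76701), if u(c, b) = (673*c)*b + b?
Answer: -2347180444191/398371213387 ≈ -5.8919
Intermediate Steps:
u(c, b) = b + 673*b*c (u(c, b) = 673*b*c + b = b + 673*b*c)
40700/u(-135, -686) + 451968/(-76701) = 40700/((-686*(1 + 673*(-135)))) + 451968/(-76701) = 40700/((-686*(1 - 90855))) + 451968*(-1/76701) = 40700/((-686*(-90854))) - 150656/25567 = 40700/62325844 - 150656/25567 = 40700*(1/62325844) - 150656/25567 = 10175/15581461 - 150656/25567 = -2347180444191/398371213387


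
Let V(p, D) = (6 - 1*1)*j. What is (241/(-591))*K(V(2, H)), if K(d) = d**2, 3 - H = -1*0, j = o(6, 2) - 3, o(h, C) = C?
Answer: -6025/591 ≈ -10.195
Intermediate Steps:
j = -1 (j = 2 - 3 = -1)
H = 3 (H = 3 - (-1)*0 = 3 - 1*0 = 3 + 0 = 3)
V(p, D) = -5 (V(p, D) = (6 - 1*1)*(-1) = (6 - 1)*(-1) = 5*(-1) = -5)
(241/(-591))*K(V(2, H)) = (241/(-591))*(-5)**2 = (241*(-1/591))*25 = -241/591*25 = -6025/591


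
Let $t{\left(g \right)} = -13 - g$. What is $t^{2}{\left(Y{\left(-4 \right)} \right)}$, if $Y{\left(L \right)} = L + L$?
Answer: $25$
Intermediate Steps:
$Y{\left(L \right)} = 2 L$
$t^{2}{\left(Y{\left(-4 \right)} \right)} = \left(-13 - 2 \left(-4\right)\right)^{2} = \left(-13 - -8\right)^{2} = \left(-13 + 8\right)^{2} = \left(-5\right)^{2} = 25$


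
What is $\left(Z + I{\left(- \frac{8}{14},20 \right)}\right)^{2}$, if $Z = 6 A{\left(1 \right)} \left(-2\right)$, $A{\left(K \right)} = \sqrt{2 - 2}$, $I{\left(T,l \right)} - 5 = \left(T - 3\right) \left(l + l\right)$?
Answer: $\frac{931225}{49} \approx 19005.0$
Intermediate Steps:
$I{\left(T,l \right)} = 5 + 2 l \left(-3 + T\right)$ ($I{\left(T,l \right)} = 5 + \left(T - 3\right) \left(l + l\right) = 5 + \left(-3 + T\right) 2 l = 5 + 2 l \left(-3 + T\right)$)
$A{\left(K \right)} = 0$ ($A{\left(K \right)} = \sqrt{0} = 0$)
$Z = 0$ ($Z = 6 \cdot 0 \left(-2\right) = 0 \left(-2\right) = 0$)
$\left(Z + I{\left(- \frac{8}{14},20 \right)}\right)^{2} = \left(0 + \left(5 - 120 + 2 \left(- \frac{8}{14}\right) 20\right)\right)^{2} = \left(0 + \left(5 - 120 + 2 \left(\left(-8\right) \frac{1}{14}\right) 20\right)\right)^{2} = \left(0 + \left(5 - 120 + 2 \left(- \frac{4}{7}\right) 20\right)\right)^{2} = \left(0 - \frac{965}{7}\right)^{2} = \left(- \frac{965}{7}\right)^{2} = \frac{931225}{49}$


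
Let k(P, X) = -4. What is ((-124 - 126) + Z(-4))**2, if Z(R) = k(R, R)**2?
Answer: 54756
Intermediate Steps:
Z(R) = 16 (Z(R) = (-4)**2 = 16)
((-124 - 126) + Z(-4))**2 = ((-124 - 126) + 16)**2 = (-250 + 16)**2 = (-234)**2 = 54756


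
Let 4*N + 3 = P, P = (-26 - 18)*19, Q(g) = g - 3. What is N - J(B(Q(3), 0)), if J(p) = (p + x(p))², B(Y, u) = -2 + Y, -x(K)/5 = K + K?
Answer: -2135/4 ≈ -533.75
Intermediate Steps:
x(K) = -10*K (x(K) = -5*(K + K) = -10*K)
Q(g) = -3 + g
J(p) = 81*p² (J(p) = (p - 10*p)² = (-9*p)² = 81*p²)
P = -836 (P = -44*19 = -836)
N = -839/4 (N = -¾ + (¼)*(-836) = -¾ - 209 = -839/4 ≈ -209.75)
N - J(B(Q(3), 0)) = -839/4 - 81*(-2 + (-3 + 3))² = -839/4 - 81*(-2 + 0)² = -839/4 - 81*(-2)² = -839/4 - 81*4 = -839/4 - 1*324 = -839/4 - 324 = -2135/4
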